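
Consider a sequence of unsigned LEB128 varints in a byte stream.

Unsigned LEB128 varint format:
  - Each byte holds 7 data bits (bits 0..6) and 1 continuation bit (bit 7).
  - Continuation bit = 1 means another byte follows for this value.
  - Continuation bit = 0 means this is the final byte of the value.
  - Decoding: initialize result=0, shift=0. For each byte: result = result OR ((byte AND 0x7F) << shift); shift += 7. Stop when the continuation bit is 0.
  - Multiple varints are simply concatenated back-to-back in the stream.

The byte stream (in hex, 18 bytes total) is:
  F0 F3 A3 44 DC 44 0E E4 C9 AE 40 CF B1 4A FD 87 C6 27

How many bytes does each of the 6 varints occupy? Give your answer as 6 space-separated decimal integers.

Answer: 4 2 1 4 3 4

Derivation:
  byte[0]=0xF0 cont=1 payload=0x70=112: acc |= 112<<0 -> acc=112 shift=7
  byte[1]=0xF3 cont=1 payload=0x73=115: acc |= 115<<7 -> acc=14832 shift=14
  byte[2]=0xA3 cont=1 payload=0x23=35: acc |= 35<<14 -> acc=588272 shift=21
  byte[3]=0x44 cont=0 payload=0x44=68: acc |= 68<<21 -> acc=143194608 shift=28 [end]
Varint 1: bytes[0:4] = F0 F3 A3 44 -> value 143194608 (4 byte(s))
  byte[4]=0xDC cont=1 payload=0x5C=92: acc |= 92<<0 -> acc=92 shift=7
  byte[5]=0x44 cont=0 payload=0x44=68: acc |= 68<<7 -> acc=8796 shift=14 [end]
Varint 2: bytes[4:6] = DC 44 -> value 8796 (2 byte(s))
  byte[6]=0x0E cont=0 payload=0x0E=14: acc |= 14<<0 -> acc=14 shift=7 [end]
Varint 3: bytes[6:7] = 0E -> value 14 (1 byte(s))
  byte[7]=0xE4 cont=1 payload=0x64=100: acc |= 100<<0 -> acc=100 shift=7
  byte[8]=0xC9 cont=1 payload=0x49=73: acc |= 73<<7 -> acc=9444 shift=14
  byte[9]=0xAE cont=1 payload=0x2E=46: acc |= 46<<14 -> acc=763108 shift=21
  byte[10]=0x40 cont=0 payload=0x40=64: acc |= 64<<21 -> acc=134980836 shift=28 [end]
Varint 4: bytes[7:11] = E4 C9 AE 40 -> value 134980836 (4 byte(s))
  byte[11]=0xCF cont=1 payload=0x4F=79: acc |= 79<<0 -> acc=79 shift=7
  byte[12]=0xB1 cont=1 payload=0x31=49: acc |= 49<<7 -> acc=6351 shift=14
  byte[13]=0x4A cont=0 payload=0x4A=74: acc |= 74<<14 -> acc=1218767 shift=21 [end]
Varint 5: bytes[11:14] = CF B1 4A -> value 1218767 (3 byte(s))
  byte[14]=0xFD cont=1 payload=0x7D=125: acc |= 125<<0 -> acc=125 shift=7
  byte[15]=0x87 cont=1 payload=0x07=7: acc |= 7<<7 -> acc=1021 shift=14
  byte[16]=0xC6 cont=1 payload=0x46=70: acc |= 70<<14 -> acc=1147901 shift=21
  byte[17]=0x27 cont=0 payload=0x27=39: acc |= 39<<21 -> acc=82936829 shift=28 [end]
Varint 6: bytes[14:18] = FD 87 C6 27 -> value 82936829 (4 byte(s))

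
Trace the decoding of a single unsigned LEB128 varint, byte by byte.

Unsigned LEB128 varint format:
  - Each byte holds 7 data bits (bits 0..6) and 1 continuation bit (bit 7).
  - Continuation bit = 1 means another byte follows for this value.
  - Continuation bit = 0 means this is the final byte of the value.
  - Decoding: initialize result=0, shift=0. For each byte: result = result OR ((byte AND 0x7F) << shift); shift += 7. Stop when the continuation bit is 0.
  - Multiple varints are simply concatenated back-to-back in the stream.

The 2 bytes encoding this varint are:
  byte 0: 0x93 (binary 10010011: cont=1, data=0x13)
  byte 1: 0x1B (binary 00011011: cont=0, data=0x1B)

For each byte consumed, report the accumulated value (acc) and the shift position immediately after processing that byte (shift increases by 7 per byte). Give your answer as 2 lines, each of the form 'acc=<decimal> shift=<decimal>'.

Answer: acc=19 shift=7
acc=3475 shift=14

Derivation:
byte 0=0x93: payload=0x13=19, contrib = 19<<0 = 19; acc -> 19, shift -> 7
byte 1=0x1B: payload=0x1B=27, contrib = 27<<7 = 3456; acc -> 3475, shift -> 14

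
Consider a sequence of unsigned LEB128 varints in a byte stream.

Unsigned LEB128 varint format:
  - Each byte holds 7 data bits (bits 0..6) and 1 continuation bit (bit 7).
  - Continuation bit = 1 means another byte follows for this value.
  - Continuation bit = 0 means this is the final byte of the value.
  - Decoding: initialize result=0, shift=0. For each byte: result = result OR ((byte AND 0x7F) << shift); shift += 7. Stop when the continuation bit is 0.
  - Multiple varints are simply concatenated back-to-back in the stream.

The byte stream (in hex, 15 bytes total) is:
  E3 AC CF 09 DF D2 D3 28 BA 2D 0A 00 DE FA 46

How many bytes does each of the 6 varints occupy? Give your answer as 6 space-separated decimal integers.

  byte[0]=0xE3 cont=1 payload=0x63=99: acc |= 99<<0 -> acc=99 shift=7
  byte[1]=0xAC cont=1 payload=0x2C=44: acc |= 44<<7 -> acc=5731 shift=14
  byte[2]=0xCF cont=1 payload=0x4F=79: acc |= 79<<14 -> acc=1300067 shift=21
  byte[3]=0x09 cont=0 payload=0x09=9: acc |= 9<<21 -> acc=20174435 shift=28 [end]
Varint 1: bytes[0:4] = E3 AC CF 09 -> value 20174435 (4 byte(s))
  byte[4]=0xDF cont=1 payload=0x5F=95: acc |= 95<<0 -> acc=95 shift=7
  byte[5]=0xD2 cont=1 payload=0x52=82: acc |= 82<<7 -> acc=10591 shift=14
  byte[6]=0xD3 cont=1 payload=0x53=83: acc |= 83<<14 -> acc=1370463 shift=21
  byte[7]=0x28 cont=0 payload=0x28=40: acc |= 40<<21 -> acc=85256543 shift=28 [end]
Varint 2: bytes[4:8] = DF D2 D3 28 -> value 85256543 (4 byte(s))
  byte[8]=0xBA cont=1 payload=0x3A=58: acc |= 58<<0 -> acc=58 shift=7
  byte[9]=0x2D cont=0 payload=0x2D=45: acc |= 45<<7 -> acc=5818 shift=14 [end]
Varint 3: bytes[8:10] = BA 2D -> value 5818 (2 byte(s))
  byte[10]=0x0A cont=0 payload=0x0A=10: acc |= 10<<0 -> acc=10 shift=7 [end]
Varint 4: bytes[10:11] = 0A -> value 10 (1 byte(s))
  byte[11]=0x00 cont=0 payload=0x00=0: acc |= 0<<0 -> acc=0 shift=7 [end]
Varint 5: bytes[11:12] = 00 -> value 0 (1 byte(s))
  byte[12]=0xDE cont=1 payload=0x5E=94: acc |= 94<<0 -> acc=94 shift=7
  byte[13]=0xFA cont=1 payload=0x7A=122: acc |= 122<<7 -> acc=15710 shift=14
  byte[14]=0x46 cont=0 payload=0x46=70: acc |= 70<<14 -> acc=1162590 shift=21 [end]
Varint 6: bytes[12:15] = DE FA 46 -> value 1162590 (3 byte(s))

Answer: 4 4 2 1 1 3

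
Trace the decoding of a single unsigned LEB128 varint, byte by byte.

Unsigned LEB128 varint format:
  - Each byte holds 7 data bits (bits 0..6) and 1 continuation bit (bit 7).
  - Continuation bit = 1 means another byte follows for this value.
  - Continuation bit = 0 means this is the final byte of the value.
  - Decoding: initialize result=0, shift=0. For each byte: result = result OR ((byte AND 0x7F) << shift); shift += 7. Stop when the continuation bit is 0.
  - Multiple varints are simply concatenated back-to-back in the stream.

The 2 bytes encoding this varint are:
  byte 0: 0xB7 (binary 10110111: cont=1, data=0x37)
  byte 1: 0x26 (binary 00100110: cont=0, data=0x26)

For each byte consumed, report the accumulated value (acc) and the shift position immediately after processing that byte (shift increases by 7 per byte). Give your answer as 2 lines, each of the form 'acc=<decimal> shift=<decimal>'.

Answer: acc=55 shift=7
acc=4919 shift=14

Derivation:
byte 0=0xB7: payload=0x37=55, contrib = 55<<0 = 55; acc -> 55, shift -> 7
byte 1=0x26: payload=0x26=38, contrib = 38<<7 = 4864; acc -> 4919, shift -> 14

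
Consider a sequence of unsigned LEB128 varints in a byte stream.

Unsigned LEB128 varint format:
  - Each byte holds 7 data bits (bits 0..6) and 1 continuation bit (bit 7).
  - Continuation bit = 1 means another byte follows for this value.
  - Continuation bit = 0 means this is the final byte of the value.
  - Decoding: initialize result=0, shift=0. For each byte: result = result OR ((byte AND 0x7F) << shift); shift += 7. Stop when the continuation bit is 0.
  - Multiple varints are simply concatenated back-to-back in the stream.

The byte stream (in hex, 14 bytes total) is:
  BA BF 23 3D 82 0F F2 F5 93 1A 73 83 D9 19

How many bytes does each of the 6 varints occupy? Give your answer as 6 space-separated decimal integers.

  byte[0]=0xBA cont=1 payload=0x3A=58: acc |= 58<<0 -> acc=58 shift=7
  byte[1]=0xBF cont=1 payload=0x3F=63: acc |= 63<<7 -> acc=8122 shift=14
  byte[2]=0x23 cont=0 payload=0x23=35: acc |= 35<<14 -> acc=581562 shift=21 [end]
Varint 1: bytes[0:3] = BA BF 23 -> value 581562 (3 byte(s))
  byte[3]=0x3D cont=0 payload=0x3D=61: acc |= 61<<0 -> acc=61 shift=7 [end]
Varint 2: bytes[3:4] = 3D -> value 61 (1 byte(s))
  byte[4]=0x82 cont=1 payload=0x02=2: acc |= 2<<0 -> acc=2 shift=7
  byte[5]=0x0F cont=0 payload=0x0F=15: acc |= 15<<7 -> acc=1922 shift=14 [end]
Varint 3: bytes[4:6] = 82 0F -> value 1922 (2 byte(s))
  byte[6]=0xF2 cont=1 payload=0x72=114: acc |= 114<<0 -> acc=114 shift=7
  byte[7]=0xF5 cont=1 payload=0x75=117: acc |= 117<<7 -> acc=15090 shift=14
  byte[8]=0x93 cont=1 payload=0x13=19: acc |= 19<<14 -> acc=326386 shift=21
  byte[9]=0x1A cont=0 payload=0x1A=26: acc |= 26<<21 -> acc=54852338 shift=28 [end]
Varint 4: bytes[6:10] = F2 F5 93 1A -> value 54852338 (4 byte(s))
  byte[10]=0x73 cont=0 payload=0x73=115: acc |= 115<<0 -> acc=115 shift=7 [end]
Varint 5: bytes[10:11] = 73 -> value 115 (1 byte(s))
  byte[11]=0x83 cont=1 payload=0x03=3: acc |= 3<<0 -> acc=3 shift=7
  byte[12]=0xD9 cont=1 payload=0x59=89: acc |= 89<<7 -> acc=11395 shift=14
  byte[13]=0x19 cont=0 payload=0x19=25: acc |= 25<<14 -> acc=420995 shift=21 [end]
Varint 6: bytes[11:14] = 83 D9 19 -> value 420995 (3 byte(s))

Answer: 3 1 2 4 1 3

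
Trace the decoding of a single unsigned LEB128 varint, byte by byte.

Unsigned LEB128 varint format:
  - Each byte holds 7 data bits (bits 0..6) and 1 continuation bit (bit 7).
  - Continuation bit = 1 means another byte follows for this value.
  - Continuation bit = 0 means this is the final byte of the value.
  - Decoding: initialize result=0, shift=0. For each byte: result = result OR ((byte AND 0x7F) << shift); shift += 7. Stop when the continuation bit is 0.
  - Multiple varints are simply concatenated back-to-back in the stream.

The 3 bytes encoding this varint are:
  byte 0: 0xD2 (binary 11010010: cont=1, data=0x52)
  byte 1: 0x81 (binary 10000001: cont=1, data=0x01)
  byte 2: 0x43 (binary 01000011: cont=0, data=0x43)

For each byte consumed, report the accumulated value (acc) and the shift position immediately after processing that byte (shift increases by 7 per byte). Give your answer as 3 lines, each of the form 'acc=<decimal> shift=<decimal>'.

byte 0=0xD2: payload=0x52=82, contrib = 82<<0 = 82; acc -> 82, shift -> 7
byte 1=0x81: payload=0x01=1, contrib = 1<<7 = 128; acc -> 210, shift -> 14
byte 2=0x43: payload=0x43=67, contrib = 67<<14 = 1097728; acc -> 1097938, shift -> 21

Answer: acc=82 shift=7
acc=210 shift=14
acc=1097938 shift=21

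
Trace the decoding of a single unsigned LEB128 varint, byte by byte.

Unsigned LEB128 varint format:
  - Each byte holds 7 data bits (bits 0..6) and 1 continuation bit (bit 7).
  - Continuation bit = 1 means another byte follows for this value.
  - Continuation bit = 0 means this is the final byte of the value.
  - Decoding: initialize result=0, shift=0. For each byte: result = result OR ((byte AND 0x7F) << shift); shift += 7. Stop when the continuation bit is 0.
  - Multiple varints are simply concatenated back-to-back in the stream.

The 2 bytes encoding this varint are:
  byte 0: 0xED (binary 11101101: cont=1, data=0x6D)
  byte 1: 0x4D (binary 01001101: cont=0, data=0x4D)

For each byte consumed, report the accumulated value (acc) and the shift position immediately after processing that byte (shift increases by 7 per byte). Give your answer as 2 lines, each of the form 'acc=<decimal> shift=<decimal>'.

byte 0=0xED: payload=0x6D=109, contrib = 109<<0 = 109; acc -> 109, shift -> 7
byte 1=0x4D: payload=0x4D=77, contrib = 77<<7 = 9856; acc -> 9965, shift -> 14

Answer: acc=109 shift=7
acc=9965 shift=14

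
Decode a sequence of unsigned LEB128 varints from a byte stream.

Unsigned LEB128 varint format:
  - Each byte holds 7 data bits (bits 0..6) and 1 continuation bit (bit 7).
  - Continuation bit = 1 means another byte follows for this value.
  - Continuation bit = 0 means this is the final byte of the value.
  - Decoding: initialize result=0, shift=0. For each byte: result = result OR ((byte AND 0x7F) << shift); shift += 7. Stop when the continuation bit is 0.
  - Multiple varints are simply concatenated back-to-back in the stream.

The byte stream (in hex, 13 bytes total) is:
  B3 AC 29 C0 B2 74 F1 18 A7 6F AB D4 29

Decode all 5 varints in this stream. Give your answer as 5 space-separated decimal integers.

Answer: 677427 1907008 3185 14247 682539

Derivation:
  byte[0]=0xB3 cont=1 payload=0x33=51: acc |= 51<<0 -> acc=51 shift=7
  byte[1]=0xAC cont=1 payload=0x2C=44: acc |= 44<<7 -> acc=5683 shift=14
  byte[2]=0x29 cont=0 payload=0x29=41: acc |= 41<<14 -> acc=677427 shift=21 [end]
Varint 1: bytes[0:3] = B3 AC 29 -> value 677427 (3 byte(s))
  byte[3]=0xC0 cont=1 payload=0x40=64: acc |= 64<<0 -> acc=64 shift=7
  byte[4]=0xB2 cont=1 payload=0x32=50: acc |= 50<<7 -> acc=6464 shift=14
  byte[5]=0x74 cont=0 payload=0x74=116: acc |= 116<<14 -> acc=1907008 shift=21 [end]
Varint 2: bytes[3:6] = C0 B2 74 -> value 1907008 (3 byte(s))
  byte[6]=0xF1 cont=1 payload=0x71=113: acc |= 113<<0 -> acc=113 shift=7
  byte[7]=0x18 cont=0 payload=0x18=24: acc |= 24<<7 -> acc=3185 shift=14 [end]
Varint 3: bytes[6:8] = F1 18 -> value 3185 (2 byte(s))
  byte[8]=0xA7 cont=1 payload=0x27=39: acc |= 39<<0 -> acc=39 shift=7
  byte[9]=0x6F cont=0 payload=0x6F=111: acc |= 111<<7 -> acc=14247 shift=14 [end]
Varint 4: bytes[8:10] = A7 6F -> value 14247 (2 byte(s))
  byte[10]=0xAB cont=1 payload=0x2B=43: acc |= 43<<0 -> acc=43 shift=7
  byte[11]=0xD4 cont=1 payload=0x54=84: acc |= 84<<7 -> acc=10795 shift=14
  byte[12]=0x29 cont=0 payload=0x29=41: acc |= 41<<14 -> acc=682539 shift=21 [end]
Varint 5: bytes[10:13] = AB D4 29 -> value 682539 (3 byte(s))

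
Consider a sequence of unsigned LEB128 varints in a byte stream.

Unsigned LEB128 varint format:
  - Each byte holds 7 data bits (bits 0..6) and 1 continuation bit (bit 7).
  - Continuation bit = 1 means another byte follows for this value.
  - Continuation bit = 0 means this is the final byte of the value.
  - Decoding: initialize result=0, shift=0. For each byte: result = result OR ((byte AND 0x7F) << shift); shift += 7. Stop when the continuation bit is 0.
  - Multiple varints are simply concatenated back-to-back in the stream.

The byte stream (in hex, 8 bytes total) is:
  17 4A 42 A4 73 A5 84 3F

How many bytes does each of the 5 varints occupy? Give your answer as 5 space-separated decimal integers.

Answer: 1 1 1 2 3

Derivation:
  byte[0]=0x17 cont=0 payload=0x17=23: acc |= 23<<0 -> acc=23 shift=7 [end]
Varint 1: bytes[0:1] = 17 -> value 23 (1 byte(s))
  byte[1]=0x4A cont=0 payload=0x4A=74: acc |= 74<<0 -> acc=74 shift=7 [end]
Varint 2: bytes[1:2] = 4A -> value 74 (1 byte(s))
  byte[2]=0x42 cont=0 payload=0x42=66: acc |= 66<<0 -> acc=66 shift=7 [end]
Varint 3: bytes[2:3] = 42 -> value 66 (1 byte(s))
  byte[3]=0xA4 cont=1 payload=0x24=36: acc |= 36<<0 -> acc=36 shift=7
  byte[4]=0x73 cont=0 payload=0x73=115: acc |= 115<<7 -> acc=14756 shift=14 [end]
Varint 4: bytes[3:5] = A4 73 -> value 14756 (2 byte(s))
  byte[5]=0xA5 cont=1 payload=0x25=37: acc |= 37<<0 -> acc=37 shift=7
  byte[6]=0x84 cont=1 payload=0x04=4: acc |= 4<<7 -> acc=549 shift=14
  byte[7]=0x3F cont=0 payload=0x3F=63: acc |= 63<<14 -> acc=1032741 shift=21 [end]
Varint 5: bytes[5:8] = A5 84 3F -> value 1032741 (3 byte(s))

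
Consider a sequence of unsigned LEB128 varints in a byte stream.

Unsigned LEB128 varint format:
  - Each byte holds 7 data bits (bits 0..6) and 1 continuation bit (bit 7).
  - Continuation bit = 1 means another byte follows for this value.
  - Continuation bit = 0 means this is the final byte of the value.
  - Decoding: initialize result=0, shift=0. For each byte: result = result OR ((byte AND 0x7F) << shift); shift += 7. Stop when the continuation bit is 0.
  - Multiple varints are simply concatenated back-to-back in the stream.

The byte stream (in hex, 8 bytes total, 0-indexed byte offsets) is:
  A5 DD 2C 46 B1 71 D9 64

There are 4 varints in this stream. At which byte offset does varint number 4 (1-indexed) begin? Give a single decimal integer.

Answer: 6

Derivation:
  byte[0]=0xA5 cont=1 payload=0x25=37: acc |= 37<<0 -> acc=37 shift=7
  byte[1]=0xDD cont=1 payload=0x5D=93: acc |= 93<<7 -> acc=11941 shift=14
  byte[2]=0x2C cont=0 payload=0x2C=44: acc |= 44<<14 -> acc=732837 shift=21 [end]
Varint 1: bytes[0:3] = A5 DD 2C -> value 732837 (3 byte(s))
  byte[3]=0x46 cont=0 payload=0x46=70: acc |= 70<<0 -> acc=70 shift=7 [end]
Varint 2: bytes[3:4] = 46 -> value 70 (1 byte(s))
  byte[4]=0xB1 cont=1 payload=0x31=49: acc |= 49<<0 -> acc=49 shift=7
  byte[5]=0x71 cont=0 payload=0x71=113: acc |= 113<<7 -> acc=14513 shift=14 [end]
Varint 3: bytes[4:6] = B1 71 -> value 14513 (2 byte(s))
  byte[6]=0xD9 cont=1 payload=0x59=89: acc |= 89<<0 -> acc=89 shift=7
  byte[7]=0x64 cont=0 payload=0x64=100: acc |= 100<<7 -> acc=12889 shift=14 [end]
Varint 4: bytes[6:8] = D9 64 -> value 12889 (2 byte(s))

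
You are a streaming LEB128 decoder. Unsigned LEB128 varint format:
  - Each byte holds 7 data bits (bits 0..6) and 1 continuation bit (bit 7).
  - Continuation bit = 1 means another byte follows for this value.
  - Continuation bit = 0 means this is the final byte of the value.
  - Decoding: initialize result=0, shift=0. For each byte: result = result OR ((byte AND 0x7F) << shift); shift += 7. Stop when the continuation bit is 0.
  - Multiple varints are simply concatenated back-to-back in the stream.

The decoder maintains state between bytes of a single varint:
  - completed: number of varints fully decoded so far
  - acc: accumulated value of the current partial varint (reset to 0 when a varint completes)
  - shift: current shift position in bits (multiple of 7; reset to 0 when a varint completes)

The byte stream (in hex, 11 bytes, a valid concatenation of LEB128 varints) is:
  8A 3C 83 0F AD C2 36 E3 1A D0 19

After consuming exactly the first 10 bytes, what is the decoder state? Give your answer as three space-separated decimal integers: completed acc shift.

Answer: 4 80 7

Derivation:
byte[0]=0x8A cont=1 payload=0x0A: acc |= 10<<0 -> completed=0 acc=10 shift=7
byte[1]=0x3C cont=0 payload=0x3C: varint #1 complete (value=7690); reset -> completed=1 acc=0 shift=0
byte[2]=0x83 cont=1 payload=0x03: acc |= 3<<0 -> completed=1 acc=3 shift=7
byte[3]=0x0F cont=0 payload=0x0F: varint #2 complete (value=1923); reset -> completed=2 acc=0 shift=0
byte[4]=0xAD cont=1 payload=0x2D: acc |= 45<<0 -> completed=2 acc=45 shift=7
byte[5]=0xC2 cont=1 payload=0x42: acc |= 66<<7 -> completed=2 acc=8493 shift=14
byte[6]=0x36 cont=0 payload=0x36: varint #3 complete (value=893229); reset -> completed=3 acc=0 shift=0
byte[7]=0xE3 cont=1 payload=0x63: acc |= 99<<0 -> completed=3 acc=99 shift=7
byte[8]=0x1A cont=0 payload=0x1A: varint #4 complete (value=3427); reset -> completed=4 acc=0 shift=0
byte[9]=0xD0 cont=1 payload=0x50: acc |= 80<<0 -> completed=4 acc=80 shift=7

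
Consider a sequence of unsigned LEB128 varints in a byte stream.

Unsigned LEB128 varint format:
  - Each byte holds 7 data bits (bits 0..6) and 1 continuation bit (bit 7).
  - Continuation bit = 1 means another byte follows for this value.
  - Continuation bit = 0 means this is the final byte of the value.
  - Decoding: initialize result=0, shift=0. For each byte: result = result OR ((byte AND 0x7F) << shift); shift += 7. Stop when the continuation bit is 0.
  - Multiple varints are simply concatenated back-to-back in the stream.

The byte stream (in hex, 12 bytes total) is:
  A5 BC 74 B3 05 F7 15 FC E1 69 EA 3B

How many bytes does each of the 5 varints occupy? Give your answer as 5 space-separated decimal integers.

  byte[0]=0xA5 cont=1 payload=0x25=37: acc |= 37<<0 -> acc=37 shift=7
  byte[1]=0xBC cont=1 payload=0x3C=60: acc |= 60<<7 -> acc=7717 shift=14
  byte[2]=0x74 cont=0 payload=0x74=116: acc |= 116<<14 -> acc=1908261 shift=21 [end]
Varint 1: bytes[0:3] = A5 BC 74 -> value 1908261 (3 byte(s))
  byte[3]=0xB3 cont=1 payload=0x33=51: acc |= 51<<0 -> acc=51 shift=7
  byte[4]=0x05 cont=0 payload=0x05=5: acc |= 5<<7 -> acc=691 shift=14 [end]
Varint 2: bytes[3:5] = B3 05 -> value 691 (2 byte(s))
  byte[5]=0xF7 cont=1 payload=0x77=119: acc |= 119<<0 -> acc=119 shift=7
  byte[6]=0x15 cont=0 payload=0x15=21: acc |= 21<<7 -> acc=2807 shift=14 [end]
Varint 3: bytes[5:7] = F7 15 -> value 2807 (2 byte(s))
  byte[7]=0xFC cont=1 payload=0x7C=124: acc |= 124<<0 -> acc=124 shift=7
  byte[8]=0xE1 cont=1 payload=0x61=97: acc |= 97<<7 -> acc=12540 shift=14
  byte[9]=0x69 cont=0 payload=0x69=105: acc |= 105<<14 -> acc=1732860 shift=21 [end]
Varint 4: bytes[7:10] = FC E1 69 -> value 1732860 (3 byte(s))
  byte[10]=0xEA cont=1 payload=0x6A=106: acc |= 106<<0 -> acc=106 shift=7
  byte[11]=0x3B cont=0 payload=0x3B=59: acc |= 59<<7 -> acc=7658 shift=14 [end]
Varint 5: bytes[10:12] = EA 3B -> value 7658 (2 byte(s))

Answer: 3 2 2 3 2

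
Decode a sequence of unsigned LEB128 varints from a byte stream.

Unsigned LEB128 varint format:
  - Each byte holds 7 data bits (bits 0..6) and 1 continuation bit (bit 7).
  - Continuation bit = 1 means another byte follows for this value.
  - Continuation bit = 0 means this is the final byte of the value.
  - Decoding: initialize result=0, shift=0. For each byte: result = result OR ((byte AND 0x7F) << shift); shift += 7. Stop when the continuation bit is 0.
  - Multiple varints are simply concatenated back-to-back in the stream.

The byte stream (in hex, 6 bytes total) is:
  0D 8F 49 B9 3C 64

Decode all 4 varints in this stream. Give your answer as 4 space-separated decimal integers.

  byte[0]=0x0D cont=0 payload=0x0D=13: acc |= 13<<0 -> acc=13 shift=7 [end]
Varint 1: bytes[0:1] = 0D -> value 13 (1 byte(s))
  byte[1]=0x8F cont=1 payload=0x0F=15: acc |= 15<<0 -> acc=15 shift=7
  byte[2]=0x49 cont=0 payload=0x49=73: acc |= 73<<7 -> acc=9359 shift=14 [end]
Varint 2: bytes[1:3] = 8F 49 -> value 9359 (2 byte(s))
  byte[3]=0xB9 cont=1 payload=0x39=57: acc |= 57<<0 -> acc=57 shift=7
  byte[4]=0x3C cont=0 payload=0x3C=60: acc |= 60<<7 -> acc=7737 shift=14 [end]
Varint 3: bytes[3:5] = B9 3C -> value 7737 (2 byte(s))
  byte[5]=0x64 cont=0 payload=0x64=100: acc |= 100<<0 -> acc=100 shift=7 [end]
Varint 4: bytes[5:6] = 64 -> value 100 (1 byte(s))

Answer: 13 9359 7737 100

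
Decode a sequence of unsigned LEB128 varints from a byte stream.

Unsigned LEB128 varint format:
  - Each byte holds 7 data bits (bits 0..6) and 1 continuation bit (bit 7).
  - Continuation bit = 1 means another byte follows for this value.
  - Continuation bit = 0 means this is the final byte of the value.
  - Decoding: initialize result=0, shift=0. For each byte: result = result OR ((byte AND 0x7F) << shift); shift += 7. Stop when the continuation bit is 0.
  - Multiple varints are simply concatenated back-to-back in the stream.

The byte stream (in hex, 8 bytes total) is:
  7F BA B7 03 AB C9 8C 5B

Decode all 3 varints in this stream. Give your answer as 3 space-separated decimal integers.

  byte[0]=0x7F cont=0 payload=0x7F=127: acc |= 127<<0 -> acc=127 shift=7 [end]
Varint 1: bytes[0:1] = 7F -> value 127 (1 byte(s))
  byte[1]=0xBA cont=1 payload=0x3A=58: acc |= 58<<0 -> acc=58 shift=7
  byte[2]=0xB7 cont=1 payload=0x37=55: acc |= 55<<7 -> acc=7098 shift=14
  byte[3]=0x03 cont=0 payload=0x03=3: acc |= 3<<14 -> acc=56250 shift=21 [end]
Varint 2: bytes[1:4] = BA B7 03 -> value 56250 (3 byte(s))
  byte[4]=0xAB cont=1 payload=0x2B=43: acc |= 43<<0 -> acc=43 shift=7
  byte[5]=0xC9 cont=1 payload=0x49=73: acc |= 73<<7 -> acc=9387 shift=14
  byte[6]=0x8C cont=1 payload=0x0C=12: acc |= 12<<14 -> acc=205995 shift=21
  byte[7]=0x5B cont=0 payload=0x5B=91: acc |= 91<<21 -> acc=191046827 shift=28 [end]
Varint 3: bytes[4:8] = AB C9 8C 5B -> value 191046827 (4 byte(s))

Answer: 127 56250 191046827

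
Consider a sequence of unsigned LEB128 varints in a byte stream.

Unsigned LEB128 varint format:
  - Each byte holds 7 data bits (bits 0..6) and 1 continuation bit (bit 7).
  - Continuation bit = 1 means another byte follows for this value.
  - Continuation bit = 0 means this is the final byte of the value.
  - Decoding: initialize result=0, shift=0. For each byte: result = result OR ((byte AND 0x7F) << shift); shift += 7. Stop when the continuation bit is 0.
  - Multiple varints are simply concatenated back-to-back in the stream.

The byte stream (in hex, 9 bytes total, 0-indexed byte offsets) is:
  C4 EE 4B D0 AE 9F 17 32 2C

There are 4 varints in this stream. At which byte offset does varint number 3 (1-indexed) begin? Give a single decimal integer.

  byte[0]=0xC4 cont=1 payload=0x44=68: acc |= 68<<0 -> acc=68 shift=7
  byte[1]=0xEE cont=1 payload=0x6E=110: acc |= 110<<7 -> acc=14148 shift=14
  byte[2]=0x4B cont=0 payload=0x4B=75: acc |= 75<<14 -> acc=1242948 shift=21 [end]
Varint 1: bytes[0:3] = C4 EE 4B -> value 1242948 (3 byte(s))
  byte[3]=0xD0 cont=1 payload=0x50=80: acc |= 80<<0 -> acc=80 shift=7
  byte[4]=0xAE cont=1 payload=0x2E=46: acc |= 46<<7 -> acc=5968 shift=14
  byte[5]=0x9F cont=1 payload=0x1F=31: acc |= 31<<14 -> acc=513872 shift=21
  byte[6]=0x17 cont=0 payload=0x17=23: acc |= 23<<21 -> acc=48748368 shift=28 [end]
Varint 2: bytes[3:7] = D0 AE 9F 17 -> value 48748368 (4 byte(s))
  byte[7]=0x32 cont=0 payload=0x32=50: acc |= 50<<0 -> acc=50 shift=7 [end]
Varint 3: bytes[7:8] = 32 -> value 50 (1 byte(s))
  byte[8]=0x2C cont=0 payload=0x2C=44: acc |= 44<<0 -> acc=44 shift=7 [end]
Varint 4: bytes[8:9] = 2C -> value 44 (1 byte(s))

Answer: 7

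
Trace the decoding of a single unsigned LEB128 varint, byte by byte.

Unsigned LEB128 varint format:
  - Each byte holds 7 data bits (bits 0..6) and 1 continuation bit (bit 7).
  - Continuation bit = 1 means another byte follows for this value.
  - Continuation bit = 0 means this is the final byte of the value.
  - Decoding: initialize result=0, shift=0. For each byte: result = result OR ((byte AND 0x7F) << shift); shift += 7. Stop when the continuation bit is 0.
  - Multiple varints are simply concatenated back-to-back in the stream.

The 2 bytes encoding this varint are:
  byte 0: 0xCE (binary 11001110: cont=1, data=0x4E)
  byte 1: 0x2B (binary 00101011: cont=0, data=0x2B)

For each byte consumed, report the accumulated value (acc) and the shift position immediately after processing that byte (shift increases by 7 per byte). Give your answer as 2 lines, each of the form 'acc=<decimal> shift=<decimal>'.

Answer: acc=78 shift=7
acc=5582 shift=14

Derivation:
byte 0=0xCE: payload=0x4E=78, contrib = 78<<0 = 78; acc -> 78, shift -> 7
byte 1=0x2B: payload=0x2B=43, contrib = 43<<7 = 5504; acc -> 5582, shift -> 14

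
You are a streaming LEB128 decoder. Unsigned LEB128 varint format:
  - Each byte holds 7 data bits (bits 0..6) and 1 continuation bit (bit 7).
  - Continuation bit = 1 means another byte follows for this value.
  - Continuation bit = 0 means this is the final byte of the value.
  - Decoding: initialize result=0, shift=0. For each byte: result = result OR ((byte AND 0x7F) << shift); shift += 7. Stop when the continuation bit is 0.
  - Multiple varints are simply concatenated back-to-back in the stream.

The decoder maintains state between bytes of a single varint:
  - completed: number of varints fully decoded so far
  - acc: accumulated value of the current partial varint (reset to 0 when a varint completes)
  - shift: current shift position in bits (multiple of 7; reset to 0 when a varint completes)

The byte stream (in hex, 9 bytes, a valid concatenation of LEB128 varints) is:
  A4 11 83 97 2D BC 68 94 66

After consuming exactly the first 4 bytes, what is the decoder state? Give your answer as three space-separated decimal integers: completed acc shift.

byte[0]=0xA4 cont=1 payload=0x24: acc |= 36<<0 -> completed=0 acc=36 shift=7
byte[1]=0x11 cont=0 payload=0x11: varint #1 complete (value=2212); reset -> completed=1 acc=0 shift=0
byte[2]=0x83 cont=1 payload=0x03: acc |= 3<<0 -> completed=1 acc=3 shift=7
byte[3]=0x97 cont=1 payload=0x17: acc |= 23<<7 -> completed=1 acc=2947 shift=14

Answer: 1 2947 14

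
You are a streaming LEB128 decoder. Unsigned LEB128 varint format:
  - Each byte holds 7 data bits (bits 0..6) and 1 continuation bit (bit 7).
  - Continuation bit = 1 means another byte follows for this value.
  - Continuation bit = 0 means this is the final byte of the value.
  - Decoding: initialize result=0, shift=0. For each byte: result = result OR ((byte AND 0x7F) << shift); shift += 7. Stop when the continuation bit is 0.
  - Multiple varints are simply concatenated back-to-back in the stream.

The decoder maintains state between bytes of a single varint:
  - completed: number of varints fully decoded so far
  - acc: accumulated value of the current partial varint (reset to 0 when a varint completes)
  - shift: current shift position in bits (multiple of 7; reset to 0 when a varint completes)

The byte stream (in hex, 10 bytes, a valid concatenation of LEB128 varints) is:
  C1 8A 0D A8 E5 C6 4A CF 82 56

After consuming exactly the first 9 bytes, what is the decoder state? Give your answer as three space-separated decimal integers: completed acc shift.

Answer: 2 335 14

Derivation:
byte[0]=0xC1 cont=1 payload=0x41: acc |= 65<<0 -> completed=0 acc=65 shift=7
byte[1]=0x8A cont=1 payload=0x0A: acc |= 10<<7 -> completed=0 acc=1345 shift=14
byte[2]=0x0D cont=0 payload=0x0D: varint #1 complete (value=214337); reset -> completed=1 acc=0 shift=0
byte[3]=0xA8 cont=1 payload=0x28: acc |= 40<<0 -> completed=1 acc=40 shift=7
byte[4]=0xE5 cont=1 payload=0x65: acc |= 101<<7 -> completed=1 acc=12968 shift=14
byte[5]=0xC6 cont=1 payload=0x46: acc |= 70<<14 -> completed=1 acc=1159848 shift=21
byte[6]=0x4A cont=0 payload=0x4A: varint #2 complete (value=156349096); reset -> completed=2 acc=0 shift=0
byte[7]=0xCF cont=1 payload=0x4F: acc |= 79<<0 -> completed=2 acc=79 shift=7
byte[8]=0x82 cont=1 payload=0x02: acc |= 2<<7 -> completed=2 acc=335 shift=14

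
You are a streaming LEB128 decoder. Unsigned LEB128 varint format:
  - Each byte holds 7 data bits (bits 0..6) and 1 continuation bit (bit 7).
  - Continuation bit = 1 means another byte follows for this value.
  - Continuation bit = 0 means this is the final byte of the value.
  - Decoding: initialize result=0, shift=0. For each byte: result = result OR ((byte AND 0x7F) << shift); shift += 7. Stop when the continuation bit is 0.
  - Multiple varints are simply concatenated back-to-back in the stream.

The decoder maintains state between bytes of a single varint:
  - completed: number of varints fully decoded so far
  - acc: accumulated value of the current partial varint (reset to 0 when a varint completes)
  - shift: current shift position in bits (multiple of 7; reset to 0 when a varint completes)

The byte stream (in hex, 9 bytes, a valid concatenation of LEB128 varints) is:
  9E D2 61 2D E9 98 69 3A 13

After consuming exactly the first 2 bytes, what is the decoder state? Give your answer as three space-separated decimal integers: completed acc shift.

Answer: 0 10526 14

Derivation:
byte[0]=0x9E cont=1 payload=0x1E: acc |= 30<<0 -> completed=0 acc=30 shift=7
byte[1]=0xD2 cont=1 payload=0x52: acc |= 82<<7 -> completed=0 acc=10526 shift=14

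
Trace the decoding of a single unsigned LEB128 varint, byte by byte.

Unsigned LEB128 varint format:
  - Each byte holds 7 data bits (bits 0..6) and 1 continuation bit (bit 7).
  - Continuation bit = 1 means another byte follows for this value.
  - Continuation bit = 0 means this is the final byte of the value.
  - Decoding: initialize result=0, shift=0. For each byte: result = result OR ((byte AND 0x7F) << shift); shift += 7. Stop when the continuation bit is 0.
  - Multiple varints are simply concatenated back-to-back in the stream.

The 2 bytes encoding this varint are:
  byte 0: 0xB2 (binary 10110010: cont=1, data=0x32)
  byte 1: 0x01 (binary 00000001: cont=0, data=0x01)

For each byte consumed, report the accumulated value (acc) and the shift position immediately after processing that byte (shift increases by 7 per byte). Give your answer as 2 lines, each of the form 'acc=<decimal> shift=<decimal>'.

byte 0=0xB2: payload=0x32=50, contrib = 50<<0 = 50; acc -> 50, shift -> 7
byte 1=0x01: payload=0x01=1, contrib = 1<<7 = 128; acc -> 178, shift -> 14

Answer: acc=50 shift=7
acc=178 shift=14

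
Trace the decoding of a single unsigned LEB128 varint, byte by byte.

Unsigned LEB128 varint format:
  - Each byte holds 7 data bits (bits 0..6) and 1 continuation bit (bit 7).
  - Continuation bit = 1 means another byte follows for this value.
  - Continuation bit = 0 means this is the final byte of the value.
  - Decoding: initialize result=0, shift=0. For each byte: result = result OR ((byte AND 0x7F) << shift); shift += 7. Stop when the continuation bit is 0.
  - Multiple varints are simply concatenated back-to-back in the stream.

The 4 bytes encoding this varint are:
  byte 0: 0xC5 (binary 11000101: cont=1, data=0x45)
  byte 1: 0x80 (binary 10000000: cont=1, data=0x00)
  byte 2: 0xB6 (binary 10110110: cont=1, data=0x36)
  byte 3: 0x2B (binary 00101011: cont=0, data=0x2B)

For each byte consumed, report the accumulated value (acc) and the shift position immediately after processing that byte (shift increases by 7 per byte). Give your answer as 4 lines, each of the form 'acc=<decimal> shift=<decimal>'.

Answer: acc=69 shift=7
acc=69 shift=14
acc=884805 shift=21
acc=91062341 shift=28

Derivation:
byte 0=0xC5: payload=0x45=69, contrib = 69<<0 = 69; acc -> 69, shift -> 7
byte 1=0x80: payload=0x00=0, contrib = 0<<7 = 0; acc -> 69, shift -> 14
byte 2=0xB6: payload=0x36=54, contrib = 54<<14 = 884736; acc -> 884805, shift -> 21
byte 3=0x2B: payload=0x2B=43, contrib = 43<<21 = 90177536; acc -> 91062341, shift -> 28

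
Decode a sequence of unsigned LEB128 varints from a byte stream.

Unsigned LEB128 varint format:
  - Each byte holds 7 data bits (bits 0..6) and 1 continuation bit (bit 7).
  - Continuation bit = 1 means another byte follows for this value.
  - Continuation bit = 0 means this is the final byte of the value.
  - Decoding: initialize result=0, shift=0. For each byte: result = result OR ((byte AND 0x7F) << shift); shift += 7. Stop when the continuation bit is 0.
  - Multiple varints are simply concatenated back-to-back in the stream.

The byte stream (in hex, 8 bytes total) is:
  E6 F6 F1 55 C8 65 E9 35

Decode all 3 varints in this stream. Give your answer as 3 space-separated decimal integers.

Answer: 180124518 13000 6889

Derivation:
  byte[0]=0xE6 cont=1 payload=0x66=102: acc |= 102<<0 -> acc=102 shift=7
  byte[1]=0xF6 cont=1 payload=0x76=118: acc |= 118<<7 -> acc=15206 shift=14
  byte[2]=0xF1 cont=1 payload=0x71=113: acc |= 113<<14 -> acc=1866598 shift=21
  byte[3]=0x55 cont=0 payload=0x55=85: acc |= 85<<21 -> acc=180124518 shift=28 [end]
Varint 1: bytes[0:4] = E6 F6 F1 55 -> value 180124518 (4 byte(s))
  byte[4]=0xC8 cont=1 payload=0x48=72: acc |= 72<<0 -> acc=72 shift=7
  byte[5]=0x65 cont=0 payload=0x65=101: acc |= 101<<7 -> acc=13000 shift=14 [end]
Varint 2: bytes[4:6] = C8 65 -> value 13000 (2 byte(s))
  byte[6]=0xE9 cont=1 payload=0x69=105: acc |= 105<<0 -> acc=105 shift=7
  byte[7]=0x35 cont=0 payload=0x35=53: acc |= 53<<7 -> acc=6889 shift=14 [end]
Varint 3: bytes[6:8] = E9 35 -> value 6889 (2 byte(s))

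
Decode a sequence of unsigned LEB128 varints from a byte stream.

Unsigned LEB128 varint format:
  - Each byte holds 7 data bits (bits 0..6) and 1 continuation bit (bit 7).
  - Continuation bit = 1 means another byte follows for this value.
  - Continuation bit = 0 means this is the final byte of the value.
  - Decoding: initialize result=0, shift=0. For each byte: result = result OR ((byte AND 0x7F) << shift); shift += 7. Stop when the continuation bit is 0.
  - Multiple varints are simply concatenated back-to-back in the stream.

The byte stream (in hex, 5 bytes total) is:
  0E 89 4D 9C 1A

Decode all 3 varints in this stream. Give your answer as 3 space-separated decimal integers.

  byte[0]=0x0E cont=0 payload=0x0E=14: acc |= 14<<0 -> acc=14 shift=7 [end]
Varint 1: bytes[0:1] = 0E -> value 14 (1 byte(s))
  byte[1]=0x89 cont=1 payload=0x09=9: acc |= 9<<0 -> acc=9 shift=7
  byte[2]=0x4D cont=0 payload=0x4D=77: acc |= 77<<7 -> acc=9865 shift=14 [end]
Varint 2: bytes[1:3] = 89 4D -> value 9865 (2 byte(s))
  byte[3]=0x9C cont=1 payload=0x1C=28: acc |= 28<<0 -> acc=28 shift=7
  byte[4]=0x1A cont=0 payload=0x1A=26: acc |= 26<<7 -> acc=3356 shift=14 [end]
Varint 3: bytes[3:5] = 9C 1A -> value 3356 (2 byte(s))

Answer: 14 9865 3356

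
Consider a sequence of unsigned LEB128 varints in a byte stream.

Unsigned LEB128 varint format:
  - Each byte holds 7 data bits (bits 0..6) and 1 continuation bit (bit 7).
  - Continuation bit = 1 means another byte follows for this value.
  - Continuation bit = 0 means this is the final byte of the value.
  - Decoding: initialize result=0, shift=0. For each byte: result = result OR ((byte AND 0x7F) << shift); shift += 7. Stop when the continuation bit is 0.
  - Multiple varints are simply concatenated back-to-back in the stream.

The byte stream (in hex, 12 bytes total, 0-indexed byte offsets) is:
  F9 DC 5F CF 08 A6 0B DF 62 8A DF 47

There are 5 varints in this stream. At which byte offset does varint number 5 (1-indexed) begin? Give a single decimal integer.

Answer: 9

Derivation:
  byte[0]=0xF9 cont=1 payload=0x79=121: acc |= 121<<0 -> acc=121 shift=7
  byte[1]=0xDC cont=1 payload=0x5C=92: acc |= 92<<7 -> acc=11897 shift=14
  byte[2]=0x5F cont=0 payload=0x5F=95: acc |= 95<<14 -> acc=1568377 shift=21 [end]
Varint 1: bytes[0:3] = F9 DC 5F -> value 1568377 (3 byte(s))
  byte[3]=0xCF cont=1 payload=0x4F=79: acc |= 79<<0 -> acc=79 shift=7
  byte[4]=0x08 cont=0 payload=0x08=8: acc |= 8<<7 -> acc=1103 shift=14 [end]
Varint 2: bytes[3:5] = CF 08 -> value 1103 (2 byte(s))
  byte[5]=0xA6 cont=1 payload=0x26=38: acc |= 38<<0 -> acc=38 shift=7
  byte[6]=0x0B cont=0 payload=0x0B=11: acc |= 11<<7 -> acc=1446 shift=14 [end]
Varint 3: bytes[5:7] = A6 0B -> value 1446 (2 byte(s))
  byte[7]=0xDF cont=1 payload=0x5F=95: acc |= 95<<0 -> acc=95 shift=7
  byte[8]=0x62 cont=0 payload=0x62=98: acc |= 98<<7 -> acc=12639 shift=14 [end]
Varint 4: bytes[7:9] = DF 62 -> value 12639 (2 byte(s))
  byte[9]=0x8A cont=1 payload=0x0A=10: acc |= 10<<0 -> acc=10 shift=7
  byte[10]=0xDF cont=1 payload=0x5F=95: acc |= 95<<7 -> acc=12170 shift=14
  byte[11]=0x47 cont=0 payload=0x47=71: acc |= 71<<14 -> acc=1175434 shift=21 [end]
Varint 5: bytes[9:12] = 8A DF 47 -> value 1175434 (3 byte(s))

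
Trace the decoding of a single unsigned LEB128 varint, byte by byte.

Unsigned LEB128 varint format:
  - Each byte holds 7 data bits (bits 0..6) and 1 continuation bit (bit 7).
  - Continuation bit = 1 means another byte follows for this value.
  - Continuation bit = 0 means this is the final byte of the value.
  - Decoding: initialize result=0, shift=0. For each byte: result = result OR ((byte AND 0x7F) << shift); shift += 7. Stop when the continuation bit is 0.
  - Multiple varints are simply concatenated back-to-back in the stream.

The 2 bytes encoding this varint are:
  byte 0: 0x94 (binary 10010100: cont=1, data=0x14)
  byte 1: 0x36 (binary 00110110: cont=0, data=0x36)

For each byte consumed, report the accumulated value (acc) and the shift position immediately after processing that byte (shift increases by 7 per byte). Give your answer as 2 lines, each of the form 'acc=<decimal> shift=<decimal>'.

Answer: acc=20 shift=7
acc=6932 shift=14

Derivation:
byte 0=0x94: payload=0x14=20, contrib = 20<<0 = 20; acc -> 20, shift -> 7
byte 1=0x36: payload=0x36=54, contrib = 54<<7 = 6912; acc -> 6932, shift -> 14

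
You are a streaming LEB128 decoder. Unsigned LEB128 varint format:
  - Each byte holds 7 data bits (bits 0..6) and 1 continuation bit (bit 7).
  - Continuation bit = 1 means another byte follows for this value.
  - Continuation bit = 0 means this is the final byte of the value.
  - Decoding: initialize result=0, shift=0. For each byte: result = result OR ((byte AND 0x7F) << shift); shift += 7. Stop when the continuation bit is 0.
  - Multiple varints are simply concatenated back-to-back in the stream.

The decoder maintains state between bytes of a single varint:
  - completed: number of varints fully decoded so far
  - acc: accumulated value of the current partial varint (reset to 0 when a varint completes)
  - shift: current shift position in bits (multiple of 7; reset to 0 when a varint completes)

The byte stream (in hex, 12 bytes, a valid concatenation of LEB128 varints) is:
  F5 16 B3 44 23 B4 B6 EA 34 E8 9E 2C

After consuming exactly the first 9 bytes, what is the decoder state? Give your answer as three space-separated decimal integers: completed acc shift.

Answer: 4 0 0

Derivation:
byte[0]=0xF5 cont=1 payload=0x75: acc |= 117<<0 -> completed=0 acc=117 shift=7
byte[1]=0x16 cont=0 payload=0x16: varint #1 complete (value=2933); reset -> completed=1 acc=0 shift=0
byte[2]=0xB3 cont=1 payload=0x33: acc |= 51<<0 -> completed=1 acc=51 shift=7
byte[3]=0x44 cont=0 payload=0x44: varint #2 complete (value=8755); reset -> completed=2 acc=0 shift=0
byte[4]=0x23 cont=0 payload=0x23: varint #3 complete (value=35); reset -> completed=3 acc=0 shift=0
byte[5]=0xB4 cont=1 payload=0x34: acc |= 52<<0 -> completed=3 acc=52 shift=7
byte[6]=0xB6 cont=1 payload=0x36: acc |= 54<<7 -> completed=3 acc=6964 shift=14
byte[7]=0xEA cont=1 payload=0x6A: acc |= 106<<14 -> completed=3 acc=1743668 shift=21
byte[8]=0x34 cont=0 payload=0x34: varint #4 complete (value=110795572); reset -> completed=4 acc=0 shift=0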